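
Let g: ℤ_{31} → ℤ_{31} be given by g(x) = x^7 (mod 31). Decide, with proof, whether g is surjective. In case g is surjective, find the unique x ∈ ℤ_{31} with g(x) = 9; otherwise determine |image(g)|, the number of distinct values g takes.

Since 31 is prime, the nonzero elements of ℤ_{31} form a cyclic group of order 30.
As gcd(7, 30) = 1, raising to the 7th power is a bijection on this group: if s^7 ≡ t^7 then (st^{−1})^7 = 1, and the only element of order dividing gcd(7, 30) = 1 is 1, so s = t.
With g(0) = 0 this makes g injective on all of ℤ_{31}, hence bijective (finite equal-size domain and codomain). In particular g is surjective.
Since g is surjective, we find the preimage of 9. The inverse of x ↦ x^7 on (ℤ_{31})^× is x ↦ x^13, because 7·13 = 91 = 3·30 + 1 ≡ 1 (mod 30) and x^{30} = 1 for x ≠ 0 (Fermat). So g⁻¹(9) = 9^13 mod 31.
Repeated squaring mod 31: 9^1 ≡ 9, 9^2 ≡ 9² = 81 ≡ 19, 9^4 ≡ 19² = 361 ≡ 20, 9^8 ≡ 20² = 400 ≡ 28. Since 13 = 8 + 4 + 1, 9^13 ≡ 28·20·9: 28·20 = 560 ≡ 2, then 2·9 = 18. So 9^13 ≡ 18 (mod 31).
Hence g⁻¹(9) = 18.

18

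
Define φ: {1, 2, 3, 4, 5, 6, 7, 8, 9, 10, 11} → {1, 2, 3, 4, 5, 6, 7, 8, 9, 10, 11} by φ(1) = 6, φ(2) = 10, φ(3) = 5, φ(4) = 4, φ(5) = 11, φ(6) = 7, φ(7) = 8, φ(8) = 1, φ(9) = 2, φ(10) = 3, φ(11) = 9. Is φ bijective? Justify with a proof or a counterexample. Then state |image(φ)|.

The values 6, 10, 5, 4, 11, 7, 8, 1, 2, 3, 9 are a permutation of {1, 2, 3, 4, 5, 6, 7, 8, 9, 10, 11}: each element appears exactly once.
So φ is injective and surjective, hence bijective.
The image of φ is {1, 2, 3, 4, 5, 6, 7, 8, 9, 10, 11}, which has 11 elements.

11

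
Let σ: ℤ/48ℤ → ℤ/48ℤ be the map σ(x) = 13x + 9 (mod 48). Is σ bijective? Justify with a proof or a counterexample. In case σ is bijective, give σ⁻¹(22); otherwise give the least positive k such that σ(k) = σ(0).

If σ(a) = σ(b), then 13a ≡ 13b (mod 48). Because gcd(13, 48) = 1, we may cancel 13 to get a ≡ b (mod 48).
We now compute 13⁻¹ mod 48 explicitly. Euclid's algorithm: 48 = 3·13 + 9, 13 = 1·9 + 4, 9 = 2·4 + 1; back-substituting gives 1 = 37·13 − 10·48, so 13⁻¹ ≡ 37 (mod 48).
Then y ↦ 37(y − 9) is a two-sided inverse to σ, so every y ∈ ℤ/48ℤ has a preimage.
So σ is bijective.
Since σ is bijective, we compute σ⁻¹(22): solve 13x + 9 ≡ 22 (mod 48), i.e. 13x ≡ 13 (mod 48).
Multiplying by 13⁻¹ = 37 gives x ≡ 37·13 = 481 = 10·48 + 1 ≡ 1 (mod 48).
Check: σ(1) = 13·1 + 9 = 22 ≡ 22 (mod 48).

1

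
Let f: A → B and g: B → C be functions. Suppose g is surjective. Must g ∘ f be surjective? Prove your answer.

No. Take A = {0}, B = C = {0, 1}, f(0) = 0, and g = identity (surjective).
Then (g ∘ f)(0) = 0, and 1 ∈ C has no preimage under g ∘ f, so g ∘ f is not surjective.

not surjective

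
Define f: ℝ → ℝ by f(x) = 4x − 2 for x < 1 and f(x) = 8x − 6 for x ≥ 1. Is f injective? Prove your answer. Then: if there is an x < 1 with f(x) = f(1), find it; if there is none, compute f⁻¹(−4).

-1/2

Both pieces are strictly increasing (slopes 4 and 8), so each is injective on its own interval.
The left piece maps (−∞, 1) onto (−∞, 2); the right piece maps [1, ∞) onto [2, ∞).
These images are disjoint, so no value is attained by both pieces. Therefore f is injective.
Because the two images are disjoint, no x < 1 has f(x) = f(1), so we compute f⁻¹(−4): −4 lies in (−∞, 2), so solve 4x − 2 = −4: x = (−4 + 2)/4 = −1/2.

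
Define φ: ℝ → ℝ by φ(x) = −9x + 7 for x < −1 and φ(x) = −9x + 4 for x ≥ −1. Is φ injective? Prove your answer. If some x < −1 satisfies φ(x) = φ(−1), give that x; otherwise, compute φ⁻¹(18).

Both pieces are strictly decreasing (slopes −9 and −9), so each is injective on its own interval.
The left piece maps (−∞, −1) onto (16, ∞); the right piece maps [−1, ∞) onto (−∞, 13].
These images are disjoint, so no value is attained by both pieces. Hence φ is injective.
Because the two images are disjoint, no x < −1 has φ(x) = φ(−1), so we compute φ⁻¹(18): 18 lies in (16, ∞), so solve −9x + 7 = 18: x = (18 − 7)/(−9) = −11/9.

-11/9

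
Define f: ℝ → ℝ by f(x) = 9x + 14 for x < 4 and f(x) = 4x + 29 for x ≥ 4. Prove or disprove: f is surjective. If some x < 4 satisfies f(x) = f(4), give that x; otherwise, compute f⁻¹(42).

31/9

Both pieces are strictly increasing (slopes 9 and 4), so each is injective on its own interval.
The left piece maps (−∞, 4) onto (−∞, 50); the right piece maps [4, ∞) onto [45, ∞).
The union (−∞, 50) ∪ [45, ∞) covers ℝ, so f is surjective.
For the follow-up: the images overlap, so an x < 4 with f(x) = f(4) exists. f(4) = 45; solving 9x + 14 = 45 for x < 4 gives x = (45 − 14)/9 = 31/9.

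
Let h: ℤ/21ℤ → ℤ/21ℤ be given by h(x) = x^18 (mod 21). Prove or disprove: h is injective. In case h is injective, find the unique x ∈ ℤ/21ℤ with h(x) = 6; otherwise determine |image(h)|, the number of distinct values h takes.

4

h(1) = 1^18 = 1.
h(2): Repeated squaring mod 21: 2^1 ≡ 2, 2^2 ≡ 2² = 4, 2^4 ≡ 4² = 16, 2^8 ≡ 16² = 256 ≡ 4, 2^16 ≡ 4² = 16. Since 18 = 16 + 2, 2^18 ≡ 16·4: 16·4 = 64 ≡ 1. So 2^18 ≡ 1 (mod 21).
So h(1) = h(2) = 1 while 1 ≠ 2, therefore h is not injective.
Since h is not injective, we determine |image(h)|. Computing x^18 mod 21 for each x (by repeated squaring, reducing mod 21 at every step), the values h(0), h(1), …, h(20) are: 0, 1, 1, 15, 1, 1, 15, 7, 1, 15, 1, 1, 15, 1, 7, 15, 1, 1, 15, 1, 1.
The distinct values are {0, 1, 7, 15}; there are 4 of them.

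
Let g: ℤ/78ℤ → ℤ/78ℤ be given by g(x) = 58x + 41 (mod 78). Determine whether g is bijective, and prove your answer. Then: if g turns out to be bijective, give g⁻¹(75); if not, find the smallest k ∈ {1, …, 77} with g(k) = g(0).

We have gcd(58, 78) = 2 > 1. Taking a = 0 and b = 39: g(0) = 41 and g(39) = 58·39 + 41 = 2303 ≡ 41 (mod 78).
So g(0) = g(39) while 0 ≠ 39, thus g is not injective, hence not bijective.
Since g is not bijective, we find the least positive k with g(k) = g(0): this means 58k ≡ 0 (mod 78), i.e. 78 ∣ 58k. Since gcd(58, 78) = 2, dividing through by 2 this holds exactly when 39 ∣ 29k, and as gcd(29, 39) = 1, exactly when 39 ∣ k.
The smallest positive such k is 39.

39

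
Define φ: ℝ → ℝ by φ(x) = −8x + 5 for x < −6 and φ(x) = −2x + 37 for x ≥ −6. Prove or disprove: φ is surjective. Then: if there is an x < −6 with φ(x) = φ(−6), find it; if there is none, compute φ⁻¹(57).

-13/2

Both pieces are strictly decreasing (slopes −8 and −2), so each is injective on its own interval.
The left piece maps (−∞, −6) onto (53, ∞); the right piece maps [−6, ∞) onto (−∞, 49].
The union (53, ∞) ∪ (−∞, 49] omits the interval between 53 and 49; in particular 53 has no preimage. So φ is not surjective.
Because the two images are disjoint, no x < −6 has φ(x) = φ(−6), so we compute φ⁻¹(57): 57 lies in (53, ∞), so solve −8x + 5 = 57: x = (57 − 5)/(−8) = −13/2.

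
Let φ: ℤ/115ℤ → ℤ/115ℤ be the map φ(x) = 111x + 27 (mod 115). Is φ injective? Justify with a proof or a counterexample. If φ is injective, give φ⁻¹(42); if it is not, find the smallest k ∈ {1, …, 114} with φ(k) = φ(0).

25

By definition, injectivity means: for all x_1, x_2 in the domain, φ(x_1) = φ(x_2) implies x_1 = x_2.
Suppose φ(x_1) = φ(x_2) in ℤ/115ℤ. Then 111x_1 + 27 ≡ 111x_2 + 27 (mod 115), so 111(x_1 − x_2) ≡ 0 (mod 115).
Since gcd(111, 115) = 1, 111 is invertible modulo 115, so x_1 − x_2 ≡ 0 (mod 115), i.e. x_1 = x_2.
So φ is injective.
We now compute 111⁻¹ mod 115 explicitly. Euclid's algorithm: 115 = 1·111 + 4, 111 = 27·4 + 3, 4 = 1·3 + 1; back-substituting gives 1 = 86·111 − 83·115, so 111⁻¹ ≡ 86 (mod 115).
Since φ is injective, we compute φ⁻¹(42): solve 111x + 27 ≡ 42 (mod 115), i.e. 111x ≡ 15 (mod 115).
Multiplying by 111⁻¹ = 86 gives x ≡ 86·15 = 1290 = 11·115 + 25 ≡ 25 (mod 115).
Check: φ(25) = 111·25 + 27 = 2802 = 24·115 + 42 ≡ 42 (mod 115).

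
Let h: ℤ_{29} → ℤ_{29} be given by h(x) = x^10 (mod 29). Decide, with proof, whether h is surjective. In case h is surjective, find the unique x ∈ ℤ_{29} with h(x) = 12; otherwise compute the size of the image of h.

h(14): Repeated squaring mod 29: 14^1 ≡ 14, 14^2 ≡ 14² = 196 ≡ 22, 14^4 ≡ 22² = 484 ≡ 20, 14^8 ≡ 20² = 400 ≡ 23. Since 10 = 8 + 2, 14^10 ≡ 23·22: 23·22 = 506 ≡ 13. So 14^10 ≡ 13 (mod 29).
h(15): Repeated squaring mod 29: 15^1 ≡ 15, 15^2 ≡ 15² = 225 ≡ 22, 15^4 ≡ 22² = 484 ≡ 20, 15^8 ≡ 20² = 400 ≡ 23. Since 10 = 8 + 2, 15^10 ≡ 23·22: 23·22 = 506 ≡ 13. So 15^10 ≡ 13 (mod 29).
So h(14) = h(15) = 13 while 14 ≠ 15, therefore h is not injective.
A non-injective map from the 29-element set ℤ_{29} to itself takes at most 28 distinct values, so it cannot be surjective. Thus h is not surjective.
Since h is not surjective, we determine |image(h)|. Computing x^10 mod 29 for each x (by repeated squaring, reducing mod 29 at every step), the values h(0), h(1), …, h(28) are: 0, 1, 9, 5, 23, 20, 16, 24, 4, 25, 6, 22, 28, 7, 13, 13, 7, 28, 22, 6, 25, 4, 24, 16, 20, 23, 5, 9, 1.
The distinct values are {0, 1, 4, 5, 6, 7, 9, 13, 16, 20, 22, 23, 24, 25, 28}; there are 15 of them.

15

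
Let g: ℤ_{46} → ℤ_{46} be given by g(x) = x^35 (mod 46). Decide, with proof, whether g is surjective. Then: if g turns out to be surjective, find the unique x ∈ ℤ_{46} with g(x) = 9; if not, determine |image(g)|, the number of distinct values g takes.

3

Computing x^35 mod 46 for each x (by repeated squaring, reducing mod 46 at every step), the values g(0), g(1), …, g(45) are: 0, 1, 4, 9, 16, 21, 36, 43, 18, 35, 38, 17, 6, 31, 34, 5, 26, 33, 2, 7, 14, 19, 22, 23, 24, 27, 32, 39, 44, 13, 20, 41, 12, 15, 40, 29, 8, 11, 28, 3, 10, 25, 30, 37, 42, 45.
Every element of ℤ_{46} appears exactly once in this list, so g is a bijection, and in particular surjective.
Since g is surjective, we read off the preimage of 9 from the same table: g(3) = 9, so g⁻¹(9) = 3.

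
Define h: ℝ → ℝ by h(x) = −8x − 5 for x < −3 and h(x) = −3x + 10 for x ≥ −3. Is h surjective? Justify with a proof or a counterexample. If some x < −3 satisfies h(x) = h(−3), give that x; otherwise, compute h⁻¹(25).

-15/4

Both pieces are strictly decreasing (slopes −8 and −3), so each is injective on its own interval.
The left piece maps (−∞, −3) onto (19, ∞); the right piece maps [−3, ∞) onto (−∞, 19].
These images together cover ℝ, so h is surjective.
Because the two images are disjoint, no x < −3 has h(x) = h(−3), so we compute h⁻¹(25): 25 lies in (19, ∞), so solve −8x − 5 = 25: x = (25 + 5)/(−8) = −15/4.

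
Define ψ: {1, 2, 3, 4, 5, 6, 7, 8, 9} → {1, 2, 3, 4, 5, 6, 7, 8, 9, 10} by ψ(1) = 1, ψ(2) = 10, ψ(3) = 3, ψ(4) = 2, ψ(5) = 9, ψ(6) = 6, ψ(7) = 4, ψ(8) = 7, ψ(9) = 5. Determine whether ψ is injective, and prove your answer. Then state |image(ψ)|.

9

The values ψ(1), …, ψ(9) are 1, 10, 3, 2, 9, 6, 4, 7, 5 — all distinct.
So ψ(a) = ψ(b) only when a = b, and ψ is injective.
The image of ψ is {1, 2, 3, 4, 5, 6, 7, 9, 10}, which has 9 elements.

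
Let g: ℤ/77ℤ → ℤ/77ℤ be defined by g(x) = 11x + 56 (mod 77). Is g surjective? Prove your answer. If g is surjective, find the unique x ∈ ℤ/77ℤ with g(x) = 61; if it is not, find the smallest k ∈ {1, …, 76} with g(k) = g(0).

7

Recall that g is surjective if every y in the codomain equals g(x) for some x in the domain.
Since gcd(11, 77) = 11, we have 11x ≡ 0 (mod 11) for all x, so g(x) ≡ 1 (mod 11).
But 0 ≢ 1 (mod 11), so 0 ∈ ℤ/77ℤ has no preimage. Therefore g is not surjective.
Since g is not surjective, we find the least positive k with g(k) = g(0): this means 11k ≡ 0 (mod 77), i.e. 77 ∣ 11k. Since gcd(11, 77) = 11, dividing through by 11 this holds exactly when 7 ∣ k.
The smallest positive such k is 7.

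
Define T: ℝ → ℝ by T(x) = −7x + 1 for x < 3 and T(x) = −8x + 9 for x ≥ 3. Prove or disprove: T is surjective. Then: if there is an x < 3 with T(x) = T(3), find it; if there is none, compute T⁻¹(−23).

Both pieces are strictly decreasing (slopes −7 and −8), so each is injective on its own interval.
The left piece maps (−∞, 3) onto (−20, ∞); the right piece maps [3, ∞) onto (−∞, −15].
The union (−20, ∞) ∪ (−∞, −15] covers ℝ, so T is surjective.
For the follow-up: the images overlap, so an x < 3 with T(x) = T(3) exists. T(3) = −15; solving −7x + 1 = −15 for x < 3 gives x = (−15 − 1)/(−7) = 16/7.

16/7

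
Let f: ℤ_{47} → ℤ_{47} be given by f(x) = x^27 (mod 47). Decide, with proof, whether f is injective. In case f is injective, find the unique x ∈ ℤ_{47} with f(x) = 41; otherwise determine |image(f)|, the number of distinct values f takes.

Since 47 is prime, the nonzero elements of ℤ_{47} form a cyclic group of order 46.
As gcd(27, 46) = 1, raising to the 27th power is a bijection on this group: if x_1^27 ≡ x_2^27 then (x_1x_2^{−1})^27 = 1, and the only element of order dividing gcd(27, 46) = 1 is 1, so x_1 = x_2.
With f(0) = 0 this makes f injective on all of ℤ_{47}, hence bijective (finite equal-size domain and codomain). In particular f is injective.
Since f is injective, we find the preimage of 41. The inverse of x ↦ x^27 on (ℤ_{47})^× is x ↦ x^29, because 27·29 = 783 = 17·46 + 1 ≡ 1 (mod 46) and x^{46} = 1 for x ≠ 0 (Fermat). So f⁻¹(41) = 41^29 mod 47.
Repeated squaring mod 47: 41^1 ≡ 41, 41^2 ≡ 41² = 1681 ≡ 36, 41^4 ≡ 36² = 1296 ≡ 27, 41^8 ≡ 27² = 729 ≡ 24, 41^16 ≡ 24² = 576 ≡ 12. Since 29 = 16 + 8 + 4 + 1, 41^29 ≡ 12·24·27·41: 12·24 = 288 ≡ 6, then 6·27 = 162 ≡ 21, then 21·41 = 861 ≡ 15. So 41^29 ≡ 15 (mod 47).
Hence f⁻¹(41) = 15.

15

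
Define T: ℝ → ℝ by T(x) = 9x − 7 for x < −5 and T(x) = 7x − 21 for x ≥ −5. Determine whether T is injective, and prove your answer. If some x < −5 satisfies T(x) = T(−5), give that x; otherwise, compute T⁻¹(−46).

Both pieces are strictly increasing (slopes 9 and 7), so each is injective on its own interval.
The left piece maps (−∞, −5) onto (−∞, −52); the right piece maps [−5, ∞) onto [−56, ∞).
These images overlap. In particular T(−5) = −56 (right piece), and solving 9x − 7 = −56 on the left piece gives x = −49/9 < −5.
So T(−49/9) = T(−5) with −49/9 ≠ −5, and T is not injective. This x = −49/9 is the requested value below −5.

-49/9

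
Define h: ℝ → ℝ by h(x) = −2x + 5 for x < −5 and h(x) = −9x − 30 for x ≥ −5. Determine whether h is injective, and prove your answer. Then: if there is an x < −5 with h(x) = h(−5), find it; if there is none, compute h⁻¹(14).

Both pieces are strictly decreasing (slopes −2 and −9), so each is injective on its own interval.
The left piece maps (−∞, −5) onto (15, ∞); the right piece maps [−5, ∞) onto (−∞, 15].
These images are disjoint, so no value is attained by both pieces. Thus h is injective.
Because the two images are disjoint, no x < −5 has h(x) = h(−5), so we compute h⁻¹(14): 14 lies in (−∞, 15], so solve −9x − 30 = 14: x = (14 + 30)/(−9) = −44/9.

-44/9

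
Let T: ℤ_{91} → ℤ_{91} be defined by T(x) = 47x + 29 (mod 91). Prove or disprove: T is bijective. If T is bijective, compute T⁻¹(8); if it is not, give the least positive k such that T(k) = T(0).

Recall: T is injective when T(u) = T(v) forces u = v.
Suppose T(u) = T(v) in ℤ_{91}. Then 47u + 29 ≡ 47v + 29 (mod 91), hence 47(u − v) ≡ 0 (mod 91).
Since gcd(47, 91) = 1, 47 is invertible modulo 91, hence u − v ≡ 0 (mod 91), i.e. u = v.
We now compute 47⁻¹ mod 91 explicitly. Euclid's algorithm: 91 = 1·47 + 44, 47 = 1·44 + 3, 44 = 14·3 + 2, 3 = 1·2 + 1; back-substituting gives 1 = 31·47 − 16·91, so 47⁻¹ ≡ 31 (mod 91).
Then y ↦ 31(y − 29) is a two-sided inverse to T, so every y ∈ ℤ_{91} has a preimage.
Hence T is bijective.
Since T is bijective, we compute T⁻¹(8): solve 47x + 29 ≡ 8 (mod 91), i.e. 47x ≡ 70 (mod 91).
Multiplying by 47⁻¹ = 31 gives x ≡ 31·70 = 2170 = 23·91 + 77 ≡ 77 (mod 91).
Check: T(77) = 47·77 + 29 = 3648 = 40·91 + 8 ≡ 8 (mod 91).

77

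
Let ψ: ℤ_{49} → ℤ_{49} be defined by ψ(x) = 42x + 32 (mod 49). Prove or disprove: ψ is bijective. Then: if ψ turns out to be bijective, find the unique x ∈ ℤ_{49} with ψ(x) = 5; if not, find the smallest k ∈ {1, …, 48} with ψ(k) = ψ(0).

We have gcd(42, 49) = 7 > 1. Taking u = 0 and v = 7: ψ(0) = 32 and ψ(7) = 42·7 + 32 = 326 ≡ 32 (mod 49).
So ψ(0) = ψ(7) while 0 ≠ 7, therefore ψ is not injective, hence not bijective.
Since ψ is not bijective, we find the least positive k with ψ(k) = ψ(0): this means 42k ≡ 0 (mod 49), i.e. 49 ∣ 42k. Since gcd(42, 49) = 7, dividing through by 7 this holds exactly when 7 ∣ 6k, and as gcd(6, 7) = 1, exactly when 7 ∣ k.
The smallest positive such k is 7.

7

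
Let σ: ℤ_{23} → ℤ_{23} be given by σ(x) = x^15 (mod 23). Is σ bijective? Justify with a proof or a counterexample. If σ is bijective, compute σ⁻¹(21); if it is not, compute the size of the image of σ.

15

Since 23 is prime, the nonzero elements of ℤ_{23} form a cyclic group of order 22.
As gcd(15, 22) = 1, raising to the 15th power is a bijection on this group: if s^15 ≡ t^15 then (st^{−1})^15 = 1, and the only element of order dividing gcd(15, 22) = 1 is 1, so s = t.
With σ(0) = 0 this makes σ injective on all of ℤ_{23}, hence bijective (finite equal-size domain and codomain). In particular σ is bijective.
Since σ is bijective, we find the preimage of 21. The inverse of x ↦ x^15 on (ℤ_{23})^× is x ↦ x^3, because 15·3 = 45 = 2·22 + 1 ≡ 1 (mod 22) and x^{22} = 1 for x ≠ 0 (Fermat). So σ⁻¹(21) = 21^3 mod 23.
Repeated squaring mod 23: 21^1 ≡ 21, 21^2 ≡ 21² = 441 ≡ 4. Since 3 = 2 + 1, 21^3 ≡ 4·21: 4·21 = 84 ≡ 15. So 21^3 ≡ 15 (mod 23).
Hence σ⁻¹(21) = 15.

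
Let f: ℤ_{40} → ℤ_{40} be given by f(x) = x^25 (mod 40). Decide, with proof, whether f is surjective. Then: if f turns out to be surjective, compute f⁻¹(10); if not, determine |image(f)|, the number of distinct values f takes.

25

f(0) = 0^25 = 0.
f(10): Repeated squaring mod 40: 10^1 ≡ 10, 10^2 ≡ 10² = 100 ≡ 20, 10^4 ≡ 20² = 400 ≡ 0, 10^8 ≡ 0² = 0, 10^16 ≡ 0² = 0. Since 25 = 16 + 8 + 1, 10^25 ≡ 0·0·10: 0·0 = 0, then 0·10 = 0. So 10^25 ≡ 0 (mod 40).
So f(0) = f(10) = 0 while 0 ≠ 10, so f is not injective.
A non-injective map from the 40-element set ℤ_{40} to itself takes at most 39 distinct values, so it cannot be surjective. Therefore f is not surjective.
Since f is not surjective, we determine |image(f)|. Computing x^25 mod 40 for each x (by repeated squaring, reducing mod 40 at every step), the values f(0), f(1), …, f(39) are: 0, 1, 32, 3, 24, 5, 16, 7, 8, 9, 0, 11, 32, 13, 24, 15, 16, 17, 8, 19, 0, 21, 32, 23, 24, 25, 16, 27, 8, 29, 0, 31, 32, 33, 24, 35, 16, 37, 8, 39.
The distinct values are {0, 1, 3, 5, 7, 8, 9, 11, 13, 15, 16, 17, 19, 21, 23, 24, 25, 27, 29, 31, 32, 33, 35, 37, 39}; there are 25 of them.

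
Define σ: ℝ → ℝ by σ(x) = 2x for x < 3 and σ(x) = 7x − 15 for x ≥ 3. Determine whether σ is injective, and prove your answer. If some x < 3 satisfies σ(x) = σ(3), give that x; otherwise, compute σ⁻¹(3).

3/2

Both pieces are strictly increasing (slopes 2 and 7), so each is injective on its own interval.
The left piece maps (−∞, 3) onto (−∞, 6); the right piece maps [3, ∞) onto [6, ∞).
These images are disjoint, so no value is attained by both pieces. Hence σ is injective.
Because the two images are disjoint, no x < 3 has σ(x) = σ(3), so we compute σ⁻¹(3): 3 lies in (−∞, 6), so solve 2x = 3: x = (3 − 0)/2 = 3/2.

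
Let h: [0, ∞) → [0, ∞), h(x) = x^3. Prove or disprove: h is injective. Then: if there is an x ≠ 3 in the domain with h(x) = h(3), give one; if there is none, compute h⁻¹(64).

On [0, ∞), x ↦ x^3 is strictly increasing, so h(a) = h(b) forces a = b. Thus h is injective.
Since x ↦ x^3 is strictly increasing on [0, ∞), it is injective there, so no x ≠ 3 in the domain has h(x) = h(3). We therefore compute h⁻¹(64) = 64^{1/3} = 4 (indeed 4^3 = 64).

4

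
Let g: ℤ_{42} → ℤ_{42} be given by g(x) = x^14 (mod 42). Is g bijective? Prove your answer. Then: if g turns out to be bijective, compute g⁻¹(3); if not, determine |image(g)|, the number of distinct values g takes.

16

g(4): Repeated squaring mod 42: 4^1 ≡ 4, 4^2 ≡ 4² = 16, 4^4 ≡ 16² = 256 ≡ 4, 4^8 ≡ 4² = 16. Since 14 = 8 + 4 + 2, 4^14 ≡ 16·4·16: 16·4 = 64 ≡ 22, then 22·16 = 352 ≡ 16. So 4^14 ≡ 16 (mod 42).
g(10): Repeated squaring mod 42: 10^1 ≡ 10, 10^2 ≡ 10² = 100 ≡ 16, 10^4 ≡ 16² = 256 ≡ 4, 10^8 ≡ 4² = 16. Since 14 = 8 + 4 + 2, 10^14 ≡ 16·4·16: 16·4 = 64 ≡ 22, then 22·16 = 352 ≡ 16. So 10^14 ≡ 16 (mod 42).
So g(4) = g(10) = 16 while 4 ≠ 10, so g is not injective, hence not bijective.
Since g is not bijective, we determine |image(g)|. Computing x^14 mod 42 for each x (by repeated squaring, reducing mod 42 at every step), the values g(0), g(1), …, g(41) are: 0, 1, 4, 9, 16, 25, 36, 7, 22, 39, 16, 37, 18, 1, 28, 15, 4, 37, 30, 25, 22, 21, 22, 25, 30, 37, 4, 15, 28, 1, 18, 37, 16, 39, 22, 7, 36, 25, 16, 9, 4, 1.
The distinct values are {0, 1, 4, 7, 9, 15, 16, 18, 21, 22, 25, 28, 30, 36, 37, 39}; there are 16 of them.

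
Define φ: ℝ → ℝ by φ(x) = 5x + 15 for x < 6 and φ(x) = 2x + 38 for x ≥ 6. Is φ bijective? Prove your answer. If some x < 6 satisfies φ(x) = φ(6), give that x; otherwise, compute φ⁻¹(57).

19/2

Both pieces are strictly increasing (slopes 5 and 2), so each is injective on its own interval.
The left piece maps (−∞, 6) onto (−∞, 45); the right piece maps [6, ∞) onto [50, ∞).
The images leave a gap (45 has no preimage), so φ is not surjective, hence not bijective.
Because the two images are disjoint, no x < 6 has φ(x) = φ(6), so we compute φ⁻¹(57): 57 lies in [50, ∞), so solve 2x + 38 = 57: x = (57 − 38)/2 = 19/2.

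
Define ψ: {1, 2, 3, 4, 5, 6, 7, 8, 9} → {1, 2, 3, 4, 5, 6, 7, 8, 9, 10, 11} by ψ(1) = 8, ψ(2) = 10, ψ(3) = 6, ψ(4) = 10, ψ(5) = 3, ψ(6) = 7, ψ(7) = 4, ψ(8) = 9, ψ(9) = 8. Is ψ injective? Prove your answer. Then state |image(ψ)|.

7

ψ(2) = 10 = ψ(4) with 2 ≠ 4, so ψ is not injective.
The image of ψ is {3, 4, 6, 7, 8, 9, 10}, which has 7 elements.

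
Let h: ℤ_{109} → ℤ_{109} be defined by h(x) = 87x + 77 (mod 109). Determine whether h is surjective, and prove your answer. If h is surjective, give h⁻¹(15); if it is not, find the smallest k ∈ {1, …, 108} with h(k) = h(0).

92

By definition, h is surjective if every y in the codomain equals h(x) for some x in the domain.
Since gcd(87, 109) = 1, 87 is invertible modulo 109. Euclid's algorithm: 109 = 1·87 + 22, 87 = 3·22 + 21, 22 = 1·21 + 1; back-substituting gives 1 = 104·87 − 83·109, so 87⁻¹ ≡ 104 (mod 109).
Then y ↦ 104(y − 77) is a two-sided inverse to h, so every y ∈ ℤ_{109} has a preimage.
Hence h is surjective.
Since h is surjective, we compute h⁻¹(15): solve 87x + 77 ≡ 15 (mod 109), i.e. 87x ≡ 47 (mod 109).
Multiplying by 87⁻¹ = 104 gives x ≡ 104·47 = 4888 = 44·109 + 92 ≡ 92 (mod 109).
Check: h(92) = 87·92 + 77 = 8081 = 74·109 + 15 ≡ 15 (mod 109).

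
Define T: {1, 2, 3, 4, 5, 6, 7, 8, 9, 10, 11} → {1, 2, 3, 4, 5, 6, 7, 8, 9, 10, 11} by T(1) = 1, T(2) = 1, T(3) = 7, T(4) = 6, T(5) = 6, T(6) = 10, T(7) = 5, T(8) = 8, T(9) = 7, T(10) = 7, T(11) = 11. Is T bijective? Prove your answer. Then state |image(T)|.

T(1) = 1 = T(2) with 1 ≠ 2, so T is not injective, hence not bijective.
The image of T is {1, 5, 6, 7, 8, 10, 11}, which has 7 elements.

7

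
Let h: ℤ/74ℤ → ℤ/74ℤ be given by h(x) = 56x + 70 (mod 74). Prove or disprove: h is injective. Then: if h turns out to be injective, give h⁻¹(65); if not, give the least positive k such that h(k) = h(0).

37

We have gcd(56, 74) = 2 > 1. Taking s = 0 and t = 37: h(0) = 70 and h(37) = 56·37 + 70 = 2142 ≡ 70 (mod 74).
So h(0) = h(37) while 0 ≠ 37, hence h is not injective.
Since h is not injective, we find the least positive k with h(k) = h(0): this means 56k ≡ 0 (mod 74), i.e. 74 ∣ 56k. Since gcd(56, 74) = 2, dividing through by 2 this holds exactly when 37 ∣ 28k, and as gcd(28, 37) = 1, exactly when 37 ∣ k.
The smallest positive such k is 37.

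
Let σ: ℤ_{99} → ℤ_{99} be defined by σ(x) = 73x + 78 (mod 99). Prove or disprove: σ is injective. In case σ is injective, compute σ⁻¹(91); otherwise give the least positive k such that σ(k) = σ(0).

49

Recall that σ is injective if σ(a) = σ(b) implies a = b.
If σ(a) = σ(b), then 73a ≡ 73b (mod 99). Because gcd(73, 99) = 1, we may cancel 73 to get a ≡ b (mod 99).
Hence σ is injective.
We now compute 73⁻¹ mod 99 explicitly. Euclid's algorithm: 99 = 1·73 + 26, 73 = 2·26 + 21, 26 = 1·21 + 5, 21 = 4·5 + 1; back-substituting gives 1 = 19·73 − 14·99, so 73⁻¹ ≡ 19 (mod 99).
Since σ is injective, we compute σ⁻¹(91): solve 73x + 78 ≡ 91 (mod 99), i.e. 73x ≡ 13 (mod 99).
Multiplying by 73⁻¹ = 19 gives x ≡ 19·13 = 247 = 2·99 + 49 ≡ 49 (mod 99).
Check: σ(49) = 73·49 + 78 = 3655 = 36·99 + 91 ≡ 91 (mod 99).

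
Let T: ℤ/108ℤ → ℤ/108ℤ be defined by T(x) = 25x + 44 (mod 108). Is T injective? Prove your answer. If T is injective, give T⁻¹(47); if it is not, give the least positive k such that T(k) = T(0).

If T(s) = T(t), then 25s ≡ 25t (mod 108). Because gcd(25, 108) = 1, we may cancel 25 to get s ≡ t (mod 108).
So T is injective.
We now compute 25⁻¹ mod 108 explicitly. Euclid's algorithm: 108 = 4·25 + 8, 25 = 3·8 + 1; back-substituting gives 1 = 13·25 − 3·108, so 25⁻¹ ≡ 13 (mod 108).
Since T is injective, we compute T⁻¹(47): solve 25x + 44 ≡ 47 (mod 108), i.e. 25x ≡ 3 (mod 108).
Multiplying by 25⁻¹ = 13 gives x ≡ 13·3 = 39 ≡ 39 (mod 108).
Check: T(39) = 25·39 + 44 = 1019 = 9·108 + 47 ≡ 47 (mod 108).

39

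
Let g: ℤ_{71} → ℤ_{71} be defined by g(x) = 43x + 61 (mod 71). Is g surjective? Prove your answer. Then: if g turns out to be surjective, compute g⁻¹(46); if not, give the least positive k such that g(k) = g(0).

By definition, surjectivity means every element of the codomain has a preimage under g.
Since gcd(43, 71) = 1, 43 is invertible modulo 71. Euclid's algorithm: 71 = 1·43 + 28, 43 = 1·28 + 15, 28 = 1·15 + 13, 15 = 1·13 + 2, 13 = 6·2 + 1; back-substituting gives 1 = 38·43 − 23·71, so 43⁻¹ ≡ 38 (mod 71).
For any y ∈ ℤ_{71}, x = 38(y − 61) mod 71 satisfies g(x) = 43·38(y − 61) + 61 ≡ y (since 43·38 ≡ 1 mod 71). So every y has a preimage.
Therefore g is surjective.
Since g is surjective, we compute g⁻¹(46): solve 43x + 61 ≡ 46 (mod 71), i.e. 43x ≡ 56 (mod 71).
Multiplying by 43⁻¹ = 38 gives x ≡ 38·56 = 2128 = 29·71 + 69 ≡ 69 (mod 71).
Check: g(69) = 43·69 + 61 = 3028 = 42·71 + 46 ≡ 46 (mod 71).

69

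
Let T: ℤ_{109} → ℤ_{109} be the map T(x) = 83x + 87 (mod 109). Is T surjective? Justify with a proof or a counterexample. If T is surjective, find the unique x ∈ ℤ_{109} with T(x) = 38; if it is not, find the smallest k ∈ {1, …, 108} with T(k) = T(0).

Recall: surjectivity means every element of the codomain has a preimage under T.
Since gcd(83, 109) = 1, 83 is invertible modulo 109. Euclid's algorithm: 109 = 1·83 + 26, 83 = 3·26 + 5, 26 = 5·5 + 1; back-substituting gives 1 = 88·83 − 67·109, so 83⁻¹ ≡ 88 (mod 109).
For any y ∈ ℤ_{109}, x = 88(y − 87) mod 109 satisfies T(x) = 83·88(y − 87) + 87 ≡ y (since 83·88 ≡ 1 mod 109). So every y has a preimage.
Thus T is surjective.
Since T is surjective, we find T⁻¹(38): we need 83x ≡ 38 − 87 ≡ 60 (mod 109). Using 83⁻¹ = 88: x ≡ 88·60 = 5280 = 48·109 + 48, so x = 48.
Check: T(48) = 83·48 + 87 = 4071 = 37·109 + 38 ≡ 38 (mod 109).

48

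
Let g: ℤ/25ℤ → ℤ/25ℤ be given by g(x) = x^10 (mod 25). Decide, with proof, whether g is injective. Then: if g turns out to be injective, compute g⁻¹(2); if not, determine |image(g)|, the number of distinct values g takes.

g(2): Repeated squaring mod 25: 2^1 ≡ 2, 2^2 ≡ 2² = 4, 2^4 ≡ 4² = 16, 2^8 ≡ 16² = 256 ≡ 6. Since 10 = 8 + 2, 2^10 ≡ 6·4: 6·4 = 24. So 2^10 ≡ 24 (mod 25).
g(3): Repeated squaring mod 25: 3^1 ≡ 3, 3^2 ≡ 3² = 9, 3^4 ≡ 9² = 81 ≡ 6, 3^8 ≡ 6² = 36 ≡ 11. Since 10 = 8 + 2, 3^10 ≡ 11·9: 11·9 = 99 ≡ 24. So 3^10 ≡ 24 (mod 25).
So g(2) = g(3) = 24 while 2 ≠ 3, so g is not injective.
Since g is not injective, we determine |image(g)|. Computing x^10 mod 25 for each x (by repeated squaring, reducing mod 25 at every step), the values g(0), g(1), …, g(24) are: 0, 1, 24, 24, 1, 0, 1, 24, 24, 1, 0, 1, 24, 24, 1, 0, 1, 24, 24, 1, 0, 1, 24, 24, 1.
The distinct values are {0, 1, 24}; there are 3 of them.

3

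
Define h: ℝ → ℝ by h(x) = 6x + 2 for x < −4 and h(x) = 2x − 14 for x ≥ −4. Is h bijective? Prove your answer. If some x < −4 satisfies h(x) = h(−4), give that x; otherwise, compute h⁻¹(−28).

Both pieces are strictly increasing (slopes 6 and 2), so each is injective on its own interval.
The left piece maps (−∞, −4) onto (−∞, −22); the right piece maps [−4, ∞) onto [−22, ∞).
Since −22 = −22, the images partition ℝ: h is injective and surjective, hence bijective.
Because the two images are disjoint, no x < −4 has h(x) = h(−4), so we compute h⁻¹(−28): −28 lies in (−∞, −22), so solve 6x + 2 = −28: x = (−28 − 2)/6 = −5.

-5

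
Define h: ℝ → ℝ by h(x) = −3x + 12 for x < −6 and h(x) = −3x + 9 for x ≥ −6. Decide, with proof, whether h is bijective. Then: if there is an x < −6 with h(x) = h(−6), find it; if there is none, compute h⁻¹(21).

Both pieces are strictly decreasing (slopes −3 and −3), so each is injective on its own interval.
The left piece maps (−∞, −6) onto (30, ∞); the right piece maps [−6, ∞) onto (−∞, 27].
The images leave a gap (30 has no preimage), so h is not surjective, hence not bijective.
Because the two images are disjoint, no x < −6 has h(x) = h(−6), so we compute h⁻¹(21): 21 lies in (−∞, 27], so solve −3x + 9 = 21: x = (21 − 9)/(−3) = −4.

-4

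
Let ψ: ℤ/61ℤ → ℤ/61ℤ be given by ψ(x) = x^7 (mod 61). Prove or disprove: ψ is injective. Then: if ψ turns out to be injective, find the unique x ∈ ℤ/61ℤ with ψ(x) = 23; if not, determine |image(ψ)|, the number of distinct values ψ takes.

Since 61 is prime, the nonzero elements of ℤ/61ℤ form a cyclic group of order 60.
As gcd(7, 60) = 1, raising to the 7th power is a bijection on this group: if a^7 ≡ b^7 then (ab^{−1})^7 = 1, and the only element of order dividing gcd(7, 60) = 1 is 1, so a = b.
With ψ(0) = 0 this makes ψ injective on all of ℤ/61ℤ, hence bijective (finite equal-size domain and codomain). In particular ψ is injective.
Since ψ is injective, we find the preimage of 23. The inverse of x ↦ x^7 on (ℤ/61ℤ)^× is x ↦ x^43, because 7·43 = 301 = 5·60 + 1 ≡ 1 (mod 60) and x^{60} = 1 for x ≠ 0 (Fermat). So ψ⁻¹(23) = 23^43 mod 61.
Repeated squaring mod 61: 23^1 ≡ 23, 23^2 ≡ 23² = 529 ≡ 41, 23^4 ≡ 41² = 1681 ≡ 34, 23^8 ≡ 34² = 1156 ≡ 58, 23^16 ≡ 58² = 3364 ≡ 9, 23^32 ≡ 9² = 81 ≡ 20. Since 43 = 32 + 8 + 2 + 1, 23^43 ≡ 20·58·41·23: 20·58 = 1160 ≡ 1, then 1·41 = 41, then 41·23 = 943 ≡ 28. So 23^43 ≡ 28 (mod 61).
Hence ψ⁻¹(23) = 28.

28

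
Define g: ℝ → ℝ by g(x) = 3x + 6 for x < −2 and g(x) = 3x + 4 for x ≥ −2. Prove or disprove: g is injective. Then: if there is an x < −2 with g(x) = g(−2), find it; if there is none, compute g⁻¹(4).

Both pieces are strictly increasing (slopes 3 and 3), so each is injective on its own interval.
The left piece maps (−∞, −2) onto (−∞, 0); the right piece maps [−2, ∞) onto [−2, ∞).
These images overlap. In particular g(−2) = −2 (right piece), and solving 3x + 6 = −2 on the left piece gives x = −8/3 < −2.
So g(−8/3) = g(−2) with −8/3 ≠ −2, and g is not injective. This x = −8/3 is the requested value below −2.

-8/3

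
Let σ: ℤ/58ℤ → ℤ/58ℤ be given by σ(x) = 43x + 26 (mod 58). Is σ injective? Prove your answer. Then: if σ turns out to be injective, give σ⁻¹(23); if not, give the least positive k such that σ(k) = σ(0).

35

If σ(a) = σ(b), then 43a ≡ 43b (mod 58). Because gcd(43, 58) = 1, we may cancel 43 to get a ≡ b (mod 58).
Therefore σ is injective.
We now compute 43⁻¹ mod 58 explicitly. Euclid's algorithm: 58 = 1·43 + 15, 43 = 2·15 + 13, 15 = 1·13 + 2, 13 = 6·2 + 1; back-substituting gives 1 = 27·43 − 20·58, so 43⁻¹ ≡ 27 (mod 58).
Since σ is injective, we compute σ⁻¹(23): solve 43x + 26 ≡ 23 (mod 58), i.e. 43x ≡ 55 (mod 58).
Multiplying by 43⁻¹ = 27 gives x ≡ 27·55 = 1485 = 25·58 + 35 ≡ 35 (mod 58).
Check: σ(35) = 43·35 + 26 = 1531 = 26·58 + 23 ≡ 23 (mod 58).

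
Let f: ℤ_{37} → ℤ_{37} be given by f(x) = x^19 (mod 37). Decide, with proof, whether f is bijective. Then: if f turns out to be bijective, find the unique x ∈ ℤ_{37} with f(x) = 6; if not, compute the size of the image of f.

31

Since 37 is prime, the nonzero elements of ℤ_{37} form a cyclic group of order 36.
As gcd(19, 36) = 1, raising to the 19th power is a bijection on this group: if s^19 ≡ t^19 then (st^{−1})^19 = 1, and the only element of order dividing gcd(19, 36) = 1 is 1, so s = t.
With f(0) = 0 this makes f injective on all of ℤ_{37}, hence bijective (finite equal-size domain and codomain). In particular f is bijective.
Since f is bijective, we find the preimage of 6. The inverse of x ↦ x^19 on (ℤ_{37})^× is x ↦ x^19, because 19·19 = 361 = 10·36 + 1 ≡ 1 (mod 36) and x^{36} = 1 for x ≠ 0 (Fermat). So f⁻¹(6) = 6^19 mod 37.
Repeated squaring mod 37: 6^1 ≡ 6, 6^2 ≡ 6² = 36, 6^4 ≡ 36² = 1296 ≡ 1, 6^8 ≡ 1² = 1, 6^16 ≡ 1² = 1. Since 19 = 16 + 2 + 1, 6^19 ≡ 1·36·6: 1·36 = 36, then 36·6 = 216 ≡ 31. So 6^19 ≡ 31 (mod 37).
Hence f⁻¹(6) = 31.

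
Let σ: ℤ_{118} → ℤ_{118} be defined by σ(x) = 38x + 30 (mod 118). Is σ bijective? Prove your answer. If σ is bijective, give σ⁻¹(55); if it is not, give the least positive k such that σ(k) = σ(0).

59

We have gcd(38, 118) = 2 > 1. Taking x_1 = 0 and x_2 = 59: σ(0) = 30 and σ(59) = 38·59 + 30 = 2272 ≡ 30 (mod 118).
So σ(0) = σ(59) while 0 ≠ 59, therefore σ is not injective, hence not bijective.
Since σ is not bijective, we find the least positive k with σ(k) = σ(0): this means 38k ≡ 0 (mod 118), i.e. 118 ∣ 38k. Since gcd(38, 118) = 2, dividing through by 2 this holds exactly when 59 ∣ 19k, and as gcd(19, 59) = 1, exactly when 59 ∣ k.
The smallest positive such k is 59.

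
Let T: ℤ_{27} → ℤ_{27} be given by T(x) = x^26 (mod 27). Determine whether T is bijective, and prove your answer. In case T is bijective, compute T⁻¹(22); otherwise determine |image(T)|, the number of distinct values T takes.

10

T(0) = 0^26 = 0.
T(3): Repeated squaring mod 27: 3^1 ≡ 3, 3^2 ≡ 3² = 9, 3^4 ≡ 9² = 81 ≡ 0, 3^8 ≡ 0² = 0, 3^16 ≡ 0² = 0. Since 26 = 16 + 8 + 2, 3^26 ≡ 0·0·9: 0·0 = 0, then 0·9 = 0. So 3^26 ≡ 0 (mod 27).
So T(0) = T(3) = 0 while 0 ≠ 3, therefore T is not injective, hence not bijective.
Since T is not bijective, we determine |image(T)|. Computing x^26 mod 27 for each x (by repeated squaring, reducing mod 27 at every step), the values T(0), T(1), …, T(26) are: 0, 1, 13, 0, 7, 16, 0, 4, 10, 0, 19, 22, 0, 25, 25, 0, 22, 19, 0, 10, 4, 0, 16, 7, 0, 13, 1.
The distinct values are {0, 1, 4, 7, 10, 13, 16, 19, 22, 25}; there are 10 of them.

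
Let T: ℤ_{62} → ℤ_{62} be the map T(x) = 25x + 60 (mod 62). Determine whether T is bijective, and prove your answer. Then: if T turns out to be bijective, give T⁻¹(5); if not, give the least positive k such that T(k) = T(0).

Recall that T is injective if T(s) = T(t) implies s = t.
If T(s) = T(t), then 25s ≡ 25t (mod 62). Because gcd(25, 62) = 1, we may cancel 25 to get s ≡ t (mod 62).
We now compute 25⁻¹ mod 62 explicitly. Euclid's algorithm: 62 = 2·25 + 12, 25 = 2·12 + 1; back-substituting gives 1 = 5·25 − 2·62, so 25⁻¹ ≡ 5 (mod 62).
For any y ∈ ℤ_{62}, x = 5(y − 60) mod 62 satisfies T(x) = 25·5(y − 60) + 60 ≡ y (since 25·5 ≡ 1 mod 62). So every y has a preimage.
Therefore T is bijective.
Since T is bijective, we compute T⁻¹(5): solve 25x + 60 ≡ 5 (mod 62), i.e. 25x ≡ 7 (mod 62).
Multiplying by 25⁻¹ = 5 gives x ≡ 5·7 = 35 ≡ 35 (mod 62).
Check: T(35) = 25·35 + 60 = 935 = 15·62 + 5 ≡ 5 (mod 62).

35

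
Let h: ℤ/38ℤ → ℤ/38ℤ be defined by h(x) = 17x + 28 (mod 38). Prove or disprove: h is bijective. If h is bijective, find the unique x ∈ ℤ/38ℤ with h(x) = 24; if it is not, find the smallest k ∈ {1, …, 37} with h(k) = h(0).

Suppose h(a) = h(b) in ℤ/38ℤ. Then 17a + 28 ≡ 17b + 28 (mod 38), hence 17(a − b) ≡ 0 (mod 38).
Since gcd(17, 38) = 1, 17 is invertible modulo 38, therefore a − b ≡ 0 (mod 38), i.e. a = b.
We now compute 17⁻¹ mod 38 explicitly. Euclid's algorithm: 38 = 2·17 + 4, 17 = 4·4 + 1; back-substituting gives 1 = 9·17 − 4·38, so 17⁻¹ ≡ 9 (mod 38).
For any y ∈ ℤ/38ℤ, x = 9(y − 28) mod 38 satisfies h(x) = 17·9(y − 28) + 28 ≡ y (since 17·9 ≡ 1 mod 38). So every y has a preimage.
Therefore h is bijective.
Since h is bijective, we find h⁻¹(24): we need 17x ≡ 24 − 28 ≡ 34 (mod 38). Using 17⁻¹ = 9: x ≡ 9·34 = 306 = 8·38 + 2, so x = 2.
Check: h(2) = 17·2 + 28 = 62 = 1·38 + 24 ≡ 24 (mod 38).

2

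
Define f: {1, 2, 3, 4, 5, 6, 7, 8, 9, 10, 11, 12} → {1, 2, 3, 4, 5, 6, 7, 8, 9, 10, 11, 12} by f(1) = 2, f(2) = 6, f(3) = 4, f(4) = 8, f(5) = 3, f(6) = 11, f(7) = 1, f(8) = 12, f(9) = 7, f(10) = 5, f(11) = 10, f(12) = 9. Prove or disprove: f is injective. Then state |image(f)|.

The values f(1), …, f(12) are 2, 6, 4, 8, 3, 11, 1, 12, 7, 5, 10, 9 — all distinct.
So f(a) = f(b) only when a = b, and f is injective.
The image of f is {1, 2, 3, 4, 5, 6, 7, 8, 9, 10, 11, 12}, which has 12 elements.

12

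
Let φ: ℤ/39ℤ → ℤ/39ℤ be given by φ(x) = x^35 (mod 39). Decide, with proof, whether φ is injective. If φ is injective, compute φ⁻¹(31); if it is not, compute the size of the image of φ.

Computing x^35 mod 39 for each x (by repeated squaring, reducing mod 39 at every step), the values φ(0), φ(1), …, φ(38) are: 0, 1, 20, 9, 10, 8, 24, 28, 5, 3, 4, 32, 12, 13, 14, 33, 22, 23, 21, 37, 2, 18, 16, 17, 6, 25, 26, 27, 7, 35, 36, 34, 11, 15, 31, 29, 30, 19, 38.
Every element of ℤ/39ℤ appears exactly once in this list, so φ is a bijection, and in particular injective.
Since φ is injective, we read off the preimage of 31 from the same table: φ(34) = 31, so φ⁻¹(31) = 34.

34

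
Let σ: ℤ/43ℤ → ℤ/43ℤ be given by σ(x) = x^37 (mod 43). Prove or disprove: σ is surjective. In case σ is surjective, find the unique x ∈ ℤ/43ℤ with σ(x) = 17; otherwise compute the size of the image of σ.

15

Since 43 is prime, the nonzero elements of ℤ/43ℤ form a cyclic group of order 42.
As gcd(37, 42) = 1, raising to the 37th power is a bijection on this group: if x_1^37 ≡ x_2^37 then (x_1x_2^{−1})^37 = 1, and the only element of order dividing gcd(37, 42) = 1 is 1, so x_1 = x_2.
With σ(0) = 0 this makes σ injective on all of ℤ/43ℤ, hence bijective (finite equal-size domain and codomain). In particular σ is surjective.
Since σ is surjective, we find the preimage of 17. The inverse of x ↦ x^37 on (ℤ/43ℤ)^× is x ↦ x^25, because 37·25 = 925 = 22·42 + 1 ≡ 1 (mod 42) and x^{42} = 1 for x ≠ 0 (Fermat). So σ⁻¹(17) = 17^25 mod 43.
Repeated squaring mod 43: 17^1 ≡ 17, 17^2 ≡ 17² = 289 ≡ 31, 17^4 ≡ 31² = 961 ≡ 15, 17^8 ≡ 15² = 225 ≡ 10, 17^16 ≡ 10² = 100 ≡ 14. Since 25 = 16 + 8 + 1, 17^25 ≡ 14·10·17: 14·10 = 140 ≡ 11, then 11·17 = 187 ≡ 15. So 17^25 ≡ 15 (mod 43).
Hence σ⁻¹(17) = 15.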